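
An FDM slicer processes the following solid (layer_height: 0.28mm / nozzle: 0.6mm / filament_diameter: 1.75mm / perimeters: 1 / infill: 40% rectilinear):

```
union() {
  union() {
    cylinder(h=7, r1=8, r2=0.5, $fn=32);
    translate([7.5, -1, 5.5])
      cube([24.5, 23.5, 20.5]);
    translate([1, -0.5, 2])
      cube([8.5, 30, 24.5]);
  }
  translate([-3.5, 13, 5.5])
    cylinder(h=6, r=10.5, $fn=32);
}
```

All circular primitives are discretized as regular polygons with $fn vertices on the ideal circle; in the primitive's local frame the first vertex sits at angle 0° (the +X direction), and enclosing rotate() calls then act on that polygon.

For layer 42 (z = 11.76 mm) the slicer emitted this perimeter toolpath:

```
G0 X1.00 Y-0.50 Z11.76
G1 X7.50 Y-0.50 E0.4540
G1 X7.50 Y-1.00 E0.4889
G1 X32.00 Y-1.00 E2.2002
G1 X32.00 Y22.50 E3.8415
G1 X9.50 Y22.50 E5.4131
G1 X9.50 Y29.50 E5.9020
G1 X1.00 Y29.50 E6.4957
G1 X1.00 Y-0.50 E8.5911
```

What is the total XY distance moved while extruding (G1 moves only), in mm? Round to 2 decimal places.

123.00 mm

Sum the Euclidean lengths of each G1 segment: total = 123.00 mm.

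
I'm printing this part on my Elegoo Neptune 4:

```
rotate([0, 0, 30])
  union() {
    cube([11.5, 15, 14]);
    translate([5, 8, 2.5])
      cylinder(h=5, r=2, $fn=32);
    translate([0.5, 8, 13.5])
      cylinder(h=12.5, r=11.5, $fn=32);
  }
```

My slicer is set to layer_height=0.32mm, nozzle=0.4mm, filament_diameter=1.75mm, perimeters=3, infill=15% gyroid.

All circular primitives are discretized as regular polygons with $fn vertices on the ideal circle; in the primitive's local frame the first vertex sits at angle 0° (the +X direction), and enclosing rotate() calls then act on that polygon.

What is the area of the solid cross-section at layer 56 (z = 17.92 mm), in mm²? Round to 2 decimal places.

At z = 17.92 mm: the cube is absent (z outside [0, 14]); the cylinder at (5, 8) does not reach this height (z outside [2.5, 7.5]); the r=11.5 cylinder at (0.5, 8) gives a regular 32-gon of circumradius 11.5 (constant along its height) (area = (32/2)·11.500²·sin(360°/32) = 412.81 mm²); Combining (union): only the r=11.5 cylinder at (0.5, 8) is present, so the union is just that shape — area = 412.81 mm²; (rotated 30° about Z; rotation is an isometry so areas/perimeters/island counts are preserved). Overall, the cross-section is a single solid region. Net area = 412.81 mm².

412.81 mm²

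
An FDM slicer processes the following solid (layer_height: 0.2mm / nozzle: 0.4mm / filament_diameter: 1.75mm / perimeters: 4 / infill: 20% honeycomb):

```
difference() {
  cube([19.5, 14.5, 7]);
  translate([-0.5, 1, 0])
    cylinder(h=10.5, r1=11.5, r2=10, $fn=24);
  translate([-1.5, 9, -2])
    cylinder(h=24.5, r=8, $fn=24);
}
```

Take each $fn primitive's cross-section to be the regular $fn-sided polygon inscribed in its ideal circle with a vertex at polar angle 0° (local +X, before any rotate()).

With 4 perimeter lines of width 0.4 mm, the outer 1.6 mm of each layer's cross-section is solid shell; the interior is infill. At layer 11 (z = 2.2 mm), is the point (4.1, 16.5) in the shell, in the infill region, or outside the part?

At z = 2.2 mm: the cube is present — its section is the full 19.5×14.5 rectangle; the cone at (-0.5, 1) (r1=11.5→r2=10) has section circumradius 11.186 here — a regular 24-gon; the r=8 cylinder at (-1.5, 9) contributes a regular 24-gon of circumradius 8; Taking the first minus the rest: starting from the 19.5×14.5 cube, the cone at (-0.5, 1) partially overlaps it — only the 102.19 mm² overlap (of its 388.60 mm²) is removed, clipping the outline; the r=8 cylinder at (-1.5, 9) partially overlaps it — only the 16.96 mm² overlap (of its 198.77 mm²) is removed, clipping the outline — 1 connected region. Overall, the cross-section is a single solid region. The nearest boundary edge runs (5.43, 13.00)→(4.28, 14.50); distance from the point to it = 2.01 mm. The point is not inside any of the regions above, so it lies outside the cross-section (2.01 mm from the nearest boundary).

outside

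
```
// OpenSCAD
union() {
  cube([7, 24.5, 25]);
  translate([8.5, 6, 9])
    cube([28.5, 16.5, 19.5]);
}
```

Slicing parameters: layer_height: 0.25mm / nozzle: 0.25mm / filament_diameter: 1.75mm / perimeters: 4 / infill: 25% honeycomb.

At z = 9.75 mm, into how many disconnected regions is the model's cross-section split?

At z = 9.75 mm: the cube is present — its section is the full 7×24.5 rectangle; the cube at (8.5, 6) is present — its section is the full 28.5×16.5 rectangle; Merging all regions: the 2 present regions are separate (no shared area or edge), so areas and boundary lengths simply add and each stays a separate island — 2 connected regions. The result has 2 disconnected regions.

2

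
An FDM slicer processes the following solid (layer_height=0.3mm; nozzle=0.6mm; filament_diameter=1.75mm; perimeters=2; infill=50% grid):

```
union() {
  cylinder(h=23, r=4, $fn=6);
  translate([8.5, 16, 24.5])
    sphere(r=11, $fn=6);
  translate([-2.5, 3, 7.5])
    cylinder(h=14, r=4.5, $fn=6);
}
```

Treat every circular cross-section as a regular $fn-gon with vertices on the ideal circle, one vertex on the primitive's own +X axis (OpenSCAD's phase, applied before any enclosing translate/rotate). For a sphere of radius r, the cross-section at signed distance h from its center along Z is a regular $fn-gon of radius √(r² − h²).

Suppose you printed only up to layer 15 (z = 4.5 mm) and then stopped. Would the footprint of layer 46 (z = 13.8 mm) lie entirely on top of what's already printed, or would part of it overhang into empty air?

part overhangs

Compare the two slices. At z = 4.5: the cylinder: section is a regular 6-gon, circumradius r=4 (area = (6/2)·4.000²·sin(360°/6) = 41.57 mm²); the sphere at (8.5, 16) does not reach this height (|z−center|=20.000 > r=11); the cylinder at (-2.5, 3) does not reach this height (z outside [7.5, 21.5]); Merging all regions: only the r=4 cylinder is present, so the union is just that shape — area = 41.57 mm². At z = 13.8: the cylinder: section is a regular 6-gon, circumradius r=4 (area = (6/2)·4.000²·sin(360°/6) = 41.57 mm²); the sphere at (8.5, 16): section is a regular 6-gon, circumradius = √(r²−h²) = √(11²−10.7²) = 2.551 (area = (6/2)·2.551²·sin(360°/6) = 16.91 mm²); the r=4.5 cylinder at (-2.5, 3) gives a regular 6-gon of circumradius 4.5 (constant along its height) (area = (6/2)·4.500²·sin(360°/6) = 52.61 mm²); Merging all regions: the regions partially overlap — summed areas 111.09 mm² minus the doubly-counted overlap 18.02 mm² gives 93.07 mm² — area = 93.07 mm². Checking containment: at z = 13.8 the cross-section extends beyond the z = 4.5 cross-section by about 51.50 mm².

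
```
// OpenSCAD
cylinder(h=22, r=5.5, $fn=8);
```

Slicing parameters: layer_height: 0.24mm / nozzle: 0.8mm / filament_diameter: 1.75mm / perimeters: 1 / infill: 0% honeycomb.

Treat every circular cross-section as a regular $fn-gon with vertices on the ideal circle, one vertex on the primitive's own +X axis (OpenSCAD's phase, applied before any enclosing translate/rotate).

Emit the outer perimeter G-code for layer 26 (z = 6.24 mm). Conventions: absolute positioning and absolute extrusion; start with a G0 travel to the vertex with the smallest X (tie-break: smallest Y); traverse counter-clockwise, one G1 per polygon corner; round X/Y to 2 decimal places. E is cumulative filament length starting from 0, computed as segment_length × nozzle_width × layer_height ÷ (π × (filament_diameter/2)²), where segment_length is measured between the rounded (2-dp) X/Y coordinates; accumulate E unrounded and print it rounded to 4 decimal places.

G0 X-5.50 Y0.00 Z6.24
G1 X-3.89 Y-3.89 E0.3361
G1 X0.00 Y-5.50 E0.6721
G1 X3.89 Y-3.89 E1.0082
G1 X5.50 Y0.00 E1.3442
G1 X3.89 Y3.89 E1.6803
G1 X0.00 Y5.50 E2.0164
G1 X-3.89 Y3.89 E2.3524
G1 X-5.50 Y0.00 E2.6885

At z = 6.24 mm: the r=5.5 cylinder contributes a regular 8-gon of circumradius 5.5. The outline is a single polygon with 8 vertices. Extrusion per mm of travel: 0.8 × 0.24 / (π × 0.875²) = 0.079824. Accumulating E over each segment gives final E = 2.6885.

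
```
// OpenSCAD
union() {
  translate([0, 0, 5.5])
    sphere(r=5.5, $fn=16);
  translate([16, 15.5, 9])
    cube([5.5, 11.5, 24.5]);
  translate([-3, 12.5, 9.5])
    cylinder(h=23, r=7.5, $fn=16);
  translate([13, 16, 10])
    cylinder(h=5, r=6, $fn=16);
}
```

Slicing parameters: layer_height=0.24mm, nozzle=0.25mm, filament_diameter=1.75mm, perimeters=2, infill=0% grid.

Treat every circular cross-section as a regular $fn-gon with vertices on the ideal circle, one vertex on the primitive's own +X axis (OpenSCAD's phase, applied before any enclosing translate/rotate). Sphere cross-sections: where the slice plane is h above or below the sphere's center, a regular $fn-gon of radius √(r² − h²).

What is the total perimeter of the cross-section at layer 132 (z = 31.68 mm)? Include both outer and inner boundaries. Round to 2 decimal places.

80.82 mm

At z = 31.68 mm: the sphere does not reach this height (|z−center|=26.180 > r=5.5); the cube at (16, 15.5) (footprint 5.5×11.5) is included at this height (perimeter 34.00 mm); the cylinder at (-3, 12.5): section is a regular 16-gon, circumradius r=7.5 (perimeter = 2·16·7.500·sin(180°/16) = 46.82 mm); the cylinder at (13, 16) is absent (z outside [10, 15]); Taking the union: the 2 present regions are separate (no shared area or edge), so areas and boundary lengths simply add and each stays a separate island — boundary = 80.82 mm. Overall, the cross-section has 2 separate islands. Total boundary length (outer) = 80.82 mm.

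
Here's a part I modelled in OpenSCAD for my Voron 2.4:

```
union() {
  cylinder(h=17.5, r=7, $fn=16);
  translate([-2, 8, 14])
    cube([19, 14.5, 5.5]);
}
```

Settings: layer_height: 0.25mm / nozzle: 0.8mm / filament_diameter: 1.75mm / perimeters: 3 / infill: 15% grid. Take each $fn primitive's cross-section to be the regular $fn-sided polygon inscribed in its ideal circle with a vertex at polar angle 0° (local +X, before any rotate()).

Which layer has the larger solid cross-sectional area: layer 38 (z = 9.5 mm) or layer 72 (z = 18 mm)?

layer 72 (z = 18 mm)

Layer 38 (z = 9.5): the cylinder: section is a regular 16-gon, circumradius r=7 (area = (16/2)·7.000²·sin(360°/16) = 150.01 mm²); the cube at (-2, 8) does not reach this height (z outside [14, 19.5]); Taking the union: only the r=7 cylinder is present, so the union is just that shape — area = 150.01 mm². So its area = 150.01 mm². Layer 72 (z = 18): the cylinder does not reach this height (z outside [0, 17.5]); the cube at (-2, 8) is present — its section is the full 19×14.5 rectangle (area 275.50 mm²); Merging all regions: only the 19×14.5 cube at (-2, 8) is present, so the union is just that shape — area = 275.50 mm². So its area = 275.50 mm². Layer 72 is larger (275.50 vs 150.01 mm²).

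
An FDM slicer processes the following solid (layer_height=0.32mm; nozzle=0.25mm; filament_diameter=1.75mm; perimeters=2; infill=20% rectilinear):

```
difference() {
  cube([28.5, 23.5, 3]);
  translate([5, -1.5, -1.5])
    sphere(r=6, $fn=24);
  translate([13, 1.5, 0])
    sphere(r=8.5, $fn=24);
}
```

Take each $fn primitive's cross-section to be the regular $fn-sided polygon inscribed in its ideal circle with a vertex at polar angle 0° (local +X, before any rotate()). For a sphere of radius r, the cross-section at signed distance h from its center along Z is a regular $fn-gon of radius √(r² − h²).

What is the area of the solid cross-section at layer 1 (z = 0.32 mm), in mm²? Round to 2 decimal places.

517.30 mm²

At z = 0.32 mm: the 28.5×23.5 cube contributes its full rectangle (area 669.75 mm²); the r=6 sphere at (5, -1.5) contributes a regular 24-gon of circumradius √(6²−1.82²) = 5.717 (area = (24/2)·5.717²·sin(360°/24) = 101.52 mm²); the r=8.5 sphere at (13, 1.5) slices to a regular 24-gon of circumradius 8.494 (√(r²−h²) with h=0.32 from center) (area = (24/2)·8.494²·sin(360°/24) = 224.08 mm²); Taking the first minus the rest: starting from the 28.5×23.5 cube (669.75 mm²), the r=6 sphere at (5, -1.5) partially overlaps it — only the 33.59 mm² overlap (of its 101.52 mm²) is removed, clipping the outline; the r=8.5 sphere at (13, 1.5) partially overlaps it — only the 118.86 mm² overlap (of its 224.08 mm²) is removed, clipping the outline — area = 517.30 mm². Overall, the cross-section is a single solid region. Net area = 517.30 mm².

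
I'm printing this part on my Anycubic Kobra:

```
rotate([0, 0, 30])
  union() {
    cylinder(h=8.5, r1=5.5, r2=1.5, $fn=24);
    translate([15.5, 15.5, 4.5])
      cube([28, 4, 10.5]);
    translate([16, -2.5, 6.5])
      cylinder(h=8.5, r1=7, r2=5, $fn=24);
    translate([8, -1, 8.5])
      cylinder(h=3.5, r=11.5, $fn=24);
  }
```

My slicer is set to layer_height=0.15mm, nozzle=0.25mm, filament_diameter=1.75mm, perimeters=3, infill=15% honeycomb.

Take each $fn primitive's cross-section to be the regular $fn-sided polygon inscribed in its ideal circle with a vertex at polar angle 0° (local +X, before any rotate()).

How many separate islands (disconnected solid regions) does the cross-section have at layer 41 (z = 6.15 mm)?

2

At z = 6.15 mm: the cone (r1=5.5→r2=1.5) has section circumradius 2.606 here — a regular 24-gon; the cube at (15.5, 15.5) is present — its section is the full 28×4 rectangle; the cone at (16, -2.5) is not intersected at this z (z outside [6.5, 15]); the cylinder at (8, -1) is not intersected at this z (z outside [8.5, 12]); Taking the union: the 2 present regions are separate (no shared area or edge), so areas and boundary lengths simply add and each stays a separate island — 2 connected regions; (rotated 30° about Z; rotation is an isometry so areas/perimeters/island counts are preserved). Overall, the cross-section has 2 separate islands. Island count = 2.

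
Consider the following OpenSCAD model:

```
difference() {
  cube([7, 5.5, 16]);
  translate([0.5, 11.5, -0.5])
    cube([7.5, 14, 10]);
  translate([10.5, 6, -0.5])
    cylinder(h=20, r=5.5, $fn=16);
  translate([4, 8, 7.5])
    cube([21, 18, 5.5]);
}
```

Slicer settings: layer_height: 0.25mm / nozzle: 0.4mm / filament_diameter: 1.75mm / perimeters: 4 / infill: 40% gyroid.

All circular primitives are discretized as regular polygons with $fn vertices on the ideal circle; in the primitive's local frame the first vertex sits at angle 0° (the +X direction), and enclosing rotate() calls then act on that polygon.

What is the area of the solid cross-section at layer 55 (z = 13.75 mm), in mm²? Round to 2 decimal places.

At z = 13.75 mm: the 7×5.5 cube contributes its full rectangle (area 38.50 mm²); the cube at (0.5, 11.5) is absent (z outside [-0.5, 9.5]); the cylinder at (10.5, 6): section is a regular 16-gon, circumradius r=5.5 (area = (16/2)·5.500²·sin(360°/16) = 92.61 mm²); the cube at (4, 8) is not intersected at this z (z outside [7.5, 13]); Taking the first minus the rest: starting from the 7×5.5 cube (38.50 mm²), the r=5.5 cylinder at (10.5, 6) partially overlaps it — only the 4.60 mm² overlap (of its 92.61 mm²) is removed, clipping the outline — area = 33.90 mm². Overall, the cross-section is a single solid region. Net area = 33.90 mm².

33.90 mm²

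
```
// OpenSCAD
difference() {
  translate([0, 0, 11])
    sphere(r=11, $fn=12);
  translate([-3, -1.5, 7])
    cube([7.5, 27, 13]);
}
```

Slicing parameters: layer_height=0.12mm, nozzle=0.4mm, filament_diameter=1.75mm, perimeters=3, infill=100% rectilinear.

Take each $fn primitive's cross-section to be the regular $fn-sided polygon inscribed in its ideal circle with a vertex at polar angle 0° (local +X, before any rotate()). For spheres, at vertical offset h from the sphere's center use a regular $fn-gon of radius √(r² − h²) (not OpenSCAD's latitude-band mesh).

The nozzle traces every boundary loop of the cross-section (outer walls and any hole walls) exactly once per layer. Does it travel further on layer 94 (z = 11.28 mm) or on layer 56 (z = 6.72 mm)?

layer 94 (z = 11.28 mm)

Layer 94 (z = 11.28): the r=11 sphere slices to a regular 12-gon of circumradius 10.996 (√(r²−h²) with h=0.28 from center) (perimeter = 2·12·10.996·sin(180°/12) = 68.31 mm); the cube at (-3, -1.5) (footprint 7.5×27) is included at this height (perimeter 69.00 mm); Subtracting the remaining from the first: starting from the r=11 sphere, the 7.5×27 cube at (-3, -1.5) partially overlaps it — only the 89.80 mm² overlap (of its 202.50 mm²) is removed, clipping the outline — boundary = 91.02 mm. So its perimeter = 91.02 mm. Layer 56 (z = 6.72): the r=11 sphere contributes a regular 12-gon of circumradius √(11²−4.28²) = 10.133 (perimeter = 2·12·10.133·sin(180°/12) = 62.94 mm); the cube at (-3, -1.5) is absent (z outside [7, 20]); After the difference (first − rest): none of the subtracted shapes is present at this height, so the r=11 sphere is unchanged — boundary = 62.94 mm. So its perimeter = 62.94 mm. Layer 94 is larger (91.02 vs 62.94 mm).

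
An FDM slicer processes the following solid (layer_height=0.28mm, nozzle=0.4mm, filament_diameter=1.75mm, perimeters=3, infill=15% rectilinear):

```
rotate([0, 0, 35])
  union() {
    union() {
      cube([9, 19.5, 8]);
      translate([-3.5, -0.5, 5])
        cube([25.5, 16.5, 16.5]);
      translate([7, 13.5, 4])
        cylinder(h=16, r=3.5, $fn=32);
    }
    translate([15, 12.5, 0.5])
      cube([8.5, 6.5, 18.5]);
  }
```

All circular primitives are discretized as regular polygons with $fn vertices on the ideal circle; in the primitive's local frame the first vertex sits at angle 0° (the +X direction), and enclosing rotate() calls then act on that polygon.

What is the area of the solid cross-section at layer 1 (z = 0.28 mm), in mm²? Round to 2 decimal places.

At z = 0.28 mm: the cube (footprint 9×19.5) is included at this height (area 175.50 mm²); the cube at (-3.5, -0.5) does not reach this height (z outside [5, 21.5]); the cylinder at (7, 13.5) is not intersected at this z (z outside [4, 20]); Combining (union): only the 9×19.5 cube is present, so the union is just that shape — area = 175.50 mm²; the cube at (15, 12.5) is absent (z outside [0.5, 19]); Taking the union: only the result so far is present, so the union is just that shape — area = 175.50 mm²; (whole slice rotated 35° about Z — lengths, areas and connectivity unchanged). Overall, the cross-section is a single solid region. Net area = 175.50 mm².

175.50 mm²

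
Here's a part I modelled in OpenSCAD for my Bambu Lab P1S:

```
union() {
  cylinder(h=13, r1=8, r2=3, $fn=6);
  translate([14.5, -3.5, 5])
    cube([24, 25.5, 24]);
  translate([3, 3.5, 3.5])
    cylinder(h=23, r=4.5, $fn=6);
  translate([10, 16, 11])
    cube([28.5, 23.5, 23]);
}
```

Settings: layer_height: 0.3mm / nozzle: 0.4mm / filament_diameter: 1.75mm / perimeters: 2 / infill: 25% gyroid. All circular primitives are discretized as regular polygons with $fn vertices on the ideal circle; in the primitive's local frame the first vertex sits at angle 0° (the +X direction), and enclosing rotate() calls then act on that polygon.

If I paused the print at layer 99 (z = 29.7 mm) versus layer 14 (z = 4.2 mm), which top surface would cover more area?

layer 99 (z = 29.7 mm)

Layer 99 (z = 29.7): the cone does not reach this height (z outside [0, 13]); the cube at (14.5, -3.5) does not reach this height (z outside [5, 29]); the cylinder at (3, 3.5) is not intersected at this z (z outside [3.5, 26.5]); the cube at (10, 16) (footprint 28.5×23.5) is included at this height (area 669.75 mm²); Taking the union: only the 28.5×23.5 cube at (10, 16) is present, so the union is just that shape — area = 669.75 mm². So its area = 669.75 mm². Layer 14 (z = 4.2): the cone contributes a regular 6-gon of circumradius 6.385 (interpolated between r1=8 and r2=3 at t=0.323) (area = (6/2)·6.385²·sin(360°/6) = 105.91 mm²); the cube at (14.5, -3.5) is absent (z outside [5, 29]); the r=4.5 cylinder at (3, 3.5) contributes a regular 6-gon of circumradius 4.5 (area = (6/2)·4.500²·sin(360°/6) = 52.61 mm²); the cube at (10, 16) is absent (z outside [11, 34]); Taking the union: the regions partially overlap — summed areas 158.52 mm² minus the doubly-counted overlap 31.57 mm² gives 126.95 mm² — area = 126.95 mm². So its area = 126.95 mm². Layer 99 is larger (669.75 vs 126.95 mm²).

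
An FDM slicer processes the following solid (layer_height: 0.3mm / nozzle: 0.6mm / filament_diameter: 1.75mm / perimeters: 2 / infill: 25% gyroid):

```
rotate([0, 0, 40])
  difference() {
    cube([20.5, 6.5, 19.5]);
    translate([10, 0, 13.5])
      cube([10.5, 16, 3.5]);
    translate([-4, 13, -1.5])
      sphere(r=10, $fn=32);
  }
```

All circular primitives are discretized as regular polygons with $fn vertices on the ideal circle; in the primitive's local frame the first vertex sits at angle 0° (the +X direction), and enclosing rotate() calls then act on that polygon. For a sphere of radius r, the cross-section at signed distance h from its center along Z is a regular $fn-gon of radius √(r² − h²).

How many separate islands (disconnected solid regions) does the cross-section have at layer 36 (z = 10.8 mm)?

1

At z = 10.8 mm: the cube (footprint 20.5×6.5) is included at this height; the cube at (10, 0) is not intersected at this z (z outside [13.5, 17]); the sphere at (-4, 13) is absent (|z−center|=12.300 > r=10); Subtracting the remaining from the first: none of the subtracted shapes is present at this height, so the 20.5×6.5 cube is unchanged — 1 connected region; (whole slice rotated 40° about Z — lengths, areas and connectivity unchanged). Overall, the cross-section is a single solid region. Island count = 1.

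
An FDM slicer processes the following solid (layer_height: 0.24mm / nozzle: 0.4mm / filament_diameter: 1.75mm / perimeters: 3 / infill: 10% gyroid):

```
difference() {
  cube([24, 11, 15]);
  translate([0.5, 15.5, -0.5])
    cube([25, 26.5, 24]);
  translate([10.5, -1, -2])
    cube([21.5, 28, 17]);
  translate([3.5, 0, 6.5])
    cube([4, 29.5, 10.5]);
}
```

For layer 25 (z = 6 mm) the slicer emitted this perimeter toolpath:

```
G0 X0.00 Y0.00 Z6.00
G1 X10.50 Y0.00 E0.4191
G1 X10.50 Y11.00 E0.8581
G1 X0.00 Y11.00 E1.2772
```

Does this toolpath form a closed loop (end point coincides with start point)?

Start point (G0): (0.00, 0.00). End point (last G1): the path does not return to the start — open.

no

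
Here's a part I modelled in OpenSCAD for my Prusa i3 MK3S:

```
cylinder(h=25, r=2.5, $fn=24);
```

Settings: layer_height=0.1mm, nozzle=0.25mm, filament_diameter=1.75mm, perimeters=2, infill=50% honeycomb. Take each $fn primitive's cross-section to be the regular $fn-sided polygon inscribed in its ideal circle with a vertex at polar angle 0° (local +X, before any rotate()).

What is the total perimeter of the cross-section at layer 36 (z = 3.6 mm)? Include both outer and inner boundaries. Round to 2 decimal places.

15.66 mm

At z = 3.6 mm: the r=2.5 cylinder contributes a regular 24-gon of circumradius 2.5 (perimeter = 2·24·2.500·sin(180°/24) = 15.66 mm). Overall, the cross-section is a single solid region. Total boundary length (outer) = 15.66 mm.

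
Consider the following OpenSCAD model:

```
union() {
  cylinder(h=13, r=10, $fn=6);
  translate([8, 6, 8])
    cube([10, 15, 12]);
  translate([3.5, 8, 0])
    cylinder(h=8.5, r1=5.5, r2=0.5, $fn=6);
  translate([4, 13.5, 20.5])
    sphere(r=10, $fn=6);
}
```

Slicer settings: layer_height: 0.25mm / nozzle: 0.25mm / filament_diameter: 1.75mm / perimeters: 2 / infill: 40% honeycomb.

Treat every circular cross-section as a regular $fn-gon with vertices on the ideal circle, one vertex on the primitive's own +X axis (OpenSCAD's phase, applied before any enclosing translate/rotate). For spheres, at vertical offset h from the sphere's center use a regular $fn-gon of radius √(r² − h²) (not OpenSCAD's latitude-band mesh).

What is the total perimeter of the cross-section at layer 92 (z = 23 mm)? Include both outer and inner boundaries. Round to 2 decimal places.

At z = 23 mm: the cylinder is absent (z outside [0, 13]); the cube at (8, 6) is absent (z outside [8, 20]); the cone at (3.5, 8) is absent (z outside [0, 8.5]); the r=10 sphere at (4, 13.5) slices to a regular 6-gon of circumradius 9.682 (√(r²−h²) with h=2.5 from center) (perimeter = 2·6·9.682·sin(180°/6) = 58.09 mm); Combining (union): only the r=10 sphere at (4, 13.5) is present, so the union is just that shape — boundary = 58.09 mm. Overall, the cross-section is a single solid region. Total boundary length (outer) = 58.09 mm.

58.09 mm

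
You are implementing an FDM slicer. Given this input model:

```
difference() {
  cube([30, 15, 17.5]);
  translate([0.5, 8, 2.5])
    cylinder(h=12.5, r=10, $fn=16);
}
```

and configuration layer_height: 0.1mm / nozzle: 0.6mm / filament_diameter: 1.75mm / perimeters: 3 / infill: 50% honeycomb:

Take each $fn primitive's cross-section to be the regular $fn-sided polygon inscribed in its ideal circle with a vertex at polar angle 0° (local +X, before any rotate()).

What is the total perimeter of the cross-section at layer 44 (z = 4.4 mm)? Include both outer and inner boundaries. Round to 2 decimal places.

78.39 mm

At z = 4.4 mm: the 30×15 cube contributes its full rectangle (perimeter 90.00 mm); the r=10 cylinder at (0.5, 8) gives a regular 16-gon of circumradius 10 (constant along its height) (perimeter = 2·16·10.000·sin(180°/16) = 62.43 mm); Taking the first minus the rest: starting from the 30×15 cube, the r=10 cylinder at (0.5, 8) partially overlaps it — only the 139.46 mm² overlap (of its 306.15 mm²) is removed, clipping the outline — boundary = 78.39 mm. Overall, the cross-section is a single solid region. Total boundary length (outer) = 78.39 mm.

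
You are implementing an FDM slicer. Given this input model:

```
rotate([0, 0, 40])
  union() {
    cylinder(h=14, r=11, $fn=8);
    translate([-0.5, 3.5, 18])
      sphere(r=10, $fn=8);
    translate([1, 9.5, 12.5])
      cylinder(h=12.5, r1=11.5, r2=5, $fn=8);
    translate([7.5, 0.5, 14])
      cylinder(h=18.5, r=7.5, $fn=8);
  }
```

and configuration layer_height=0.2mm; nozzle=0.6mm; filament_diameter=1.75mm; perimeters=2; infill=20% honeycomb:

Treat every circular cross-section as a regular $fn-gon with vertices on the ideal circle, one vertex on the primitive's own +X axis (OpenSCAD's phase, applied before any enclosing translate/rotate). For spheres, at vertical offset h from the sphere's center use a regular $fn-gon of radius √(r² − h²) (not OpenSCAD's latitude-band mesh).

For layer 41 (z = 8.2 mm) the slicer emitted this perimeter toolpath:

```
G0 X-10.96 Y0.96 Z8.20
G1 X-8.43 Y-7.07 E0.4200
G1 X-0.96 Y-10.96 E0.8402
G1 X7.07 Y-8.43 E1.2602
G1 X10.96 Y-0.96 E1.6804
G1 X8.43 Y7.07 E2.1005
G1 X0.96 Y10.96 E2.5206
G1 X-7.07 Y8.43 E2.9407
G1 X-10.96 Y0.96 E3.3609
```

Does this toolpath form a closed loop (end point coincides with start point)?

Start point (G0): (-10.96, 0.96). End point (last G1): the path returns to the start — closed.

yes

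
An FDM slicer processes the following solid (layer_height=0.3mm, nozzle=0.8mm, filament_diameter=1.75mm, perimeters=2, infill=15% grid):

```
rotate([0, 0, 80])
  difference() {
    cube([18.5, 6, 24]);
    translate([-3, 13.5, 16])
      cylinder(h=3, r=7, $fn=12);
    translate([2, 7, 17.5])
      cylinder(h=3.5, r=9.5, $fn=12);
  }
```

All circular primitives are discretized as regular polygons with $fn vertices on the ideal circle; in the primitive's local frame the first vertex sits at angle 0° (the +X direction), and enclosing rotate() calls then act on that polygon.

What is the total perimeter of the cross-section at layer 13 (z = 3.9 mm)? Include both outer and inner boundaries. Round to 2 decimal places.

At z = 3.9 mm: the cube is present — its section is the full 18.5×6 rectangle (perimeter 49.00 mm); the cylinder at (-3, 13.5) does not reach this height (z outside [16, 19]); the cylinder at (2, 7) does not reach this height (z outside [17.5, 21]); After the difference (first − rest): none of the subtracted shapes is present at this height, so the 18.5×6 cube is unchanged — boundary = 49.00 mm; (rotated 80° about Z; rotation is an isometry so areas/perimeters/island counts are preserved). Overall, the cross-section is a single solid region. Total boundary length (outer) = 49.00 mm.

49.00 mm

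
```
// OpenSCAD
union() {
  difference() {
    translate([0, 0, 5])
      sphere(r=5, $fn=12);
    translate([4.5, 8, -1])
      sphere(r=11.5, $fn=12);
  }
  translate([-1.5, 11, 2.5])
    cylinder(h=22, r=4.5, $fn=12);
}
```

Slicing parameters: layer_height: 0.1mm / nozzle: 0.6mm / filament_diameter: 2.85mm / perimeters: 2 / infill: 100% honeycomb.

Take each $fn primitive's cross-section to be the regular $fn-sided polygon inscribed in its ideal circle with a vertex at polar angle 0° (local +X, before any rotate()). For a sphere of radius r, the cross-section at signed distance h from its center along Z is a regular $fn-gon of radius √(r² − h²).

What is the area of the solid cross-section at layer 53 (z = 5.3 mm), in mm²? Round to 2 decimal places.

100.17 mm²

At z = 5.3 mm: the r=5 sphere contributes a regular 12-gon of circumradius √(5²−0.3²) = 4.991 (area = (12/2)·4.991²·sin(360°/12) = 74.73 mm²); the r=11.5 sphere at (4.5, 8) slices to a regular 12-gon of circumradius 9.621 (√(r²−h²) with h=6.3 from center) (area = (12/2)·9.621²·sin(360°/12) = 277.68 mm²); After the difference (first − rest): starting from the r=5 sphere (74.73 mm²), the r=11.5 sphere at (4.5, 8) partially overlaps it — only the 35.31 mm² overlap (of its 277.68 mm²) is removed, clipping the outline — area = 39.42 mm²; the r=4.5 cylinder at (-1.5, 11) gives a regular 12-gon of circumradius 4.5 (constant along its height) (area = (12/2)·4.500²·sin(360°/12) = 60.75 mm²); Combining (union): the 2 present regions are separate (no shared area or edge), so areas and boundary lengths simply add and each stays a separate island — area = 100.17 mm². Overall, the cross-section has 2 separate islands. Net area = 100.17 mm².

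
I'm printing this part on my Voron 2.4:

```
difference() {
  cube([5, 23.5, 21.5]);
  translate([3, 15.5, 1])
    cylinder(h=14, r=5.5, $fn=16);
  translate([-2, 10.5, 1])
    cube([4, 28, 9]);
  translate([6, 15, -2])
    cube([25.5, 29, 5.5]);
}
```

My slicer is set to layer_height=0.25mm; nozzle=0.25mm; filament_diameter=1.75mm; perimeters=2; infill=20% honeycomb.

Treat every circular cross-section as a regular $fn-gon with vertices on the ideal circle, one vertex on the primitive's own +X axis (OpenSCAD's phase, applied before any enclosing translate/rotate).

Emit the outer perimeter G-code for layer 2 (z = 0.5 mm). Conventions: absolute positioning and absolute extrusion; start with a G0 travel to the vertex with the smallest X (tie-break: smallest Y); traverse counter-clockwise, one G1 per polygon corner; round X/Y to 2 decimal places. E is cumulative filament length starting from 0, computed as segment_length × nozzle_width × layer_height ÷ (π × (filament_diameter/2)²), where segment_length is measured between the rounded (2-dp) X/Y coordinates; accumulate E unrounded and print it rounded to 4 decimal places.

G0 X0.00 Y0.00 Z0.50
G1 X5.00 Y0.00 E0.1299
G1 X5.00 Y23.50 E0.7406
G1 X0.00 Y23.50 E0.8705
G1 X0.00 Y0.00 E1.4811

At z = 0.5 mm: the 5×23.5 cube contributes its full rectangle; the cylinder at (3, 15.5) is not intersected at this z (z outside [1, 15]); the cube at (-2, 10.5) is absent (z outside [1, 10]); the 25.5×29 cube at (6, 15) contributes its full rectangle; Taking the first minus the rest: starting from the 5×23.5 cube, the 25.5×29 cube at (6, 15) misses the remaining region (no effect) — 1 connected region. The outline is a single polygon with 4 vertices. Extrusion per mm of travel: 0.25 × 0.25 / (π × 0.875²) = 0.025984. Accumulating E over each segment gives final E = 1.4811.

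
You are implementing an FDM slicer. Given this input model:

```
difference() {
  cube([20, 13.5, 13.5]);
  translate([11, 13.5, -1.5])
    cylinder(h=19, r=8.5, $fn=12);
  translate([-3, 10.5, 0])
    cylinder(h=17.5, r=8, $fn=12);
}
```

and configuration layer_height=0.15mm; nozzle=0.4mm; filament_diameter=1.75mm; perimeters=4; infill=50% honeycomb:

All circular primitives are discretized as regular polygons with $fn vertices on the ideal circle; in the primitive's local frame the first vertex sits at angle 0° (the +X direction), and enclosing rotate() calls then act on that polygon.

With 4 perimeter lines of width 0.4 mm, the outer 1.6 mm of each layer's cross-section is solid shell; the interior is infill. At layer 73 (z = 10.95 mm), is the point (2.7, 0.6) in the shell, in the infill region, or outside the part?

At z = 10.95 mm: the cube is present — its section is the full 20×13.5 rectangle; the cylinder at (11, 13.5): section is a regular 12-gon, circumradius r=8.5; the r=8 cylinder at (-3, 10.5) gives a regular 12-gon of circumradius 8 (constant along its height); Taking the first minus the rest: starting from the 20×13.5 cube, the r=8.5 cylinder at (11, 13.5) partially overlaps it — only the 108.37 mm² overlap (of its 216.75 mm²) is removed, clipping the outline; the r=8 cylinder at (-3, 10.5) partially overlaps it — only the 31.79 mm² overlap (of its 192.00 mm²) is removed, clipping the outline — 1 connected region. Overall, the cross-section is a single solid region. The nearest boundary edge runs (20.00, 0.00)→(0.00, 0.00); distance from the point to it = 0.60 mm. The point is inside the cross-section, 0.60 mm from the nearest boundary — within the 1.6 mm shell band (4 × 0.4).

shell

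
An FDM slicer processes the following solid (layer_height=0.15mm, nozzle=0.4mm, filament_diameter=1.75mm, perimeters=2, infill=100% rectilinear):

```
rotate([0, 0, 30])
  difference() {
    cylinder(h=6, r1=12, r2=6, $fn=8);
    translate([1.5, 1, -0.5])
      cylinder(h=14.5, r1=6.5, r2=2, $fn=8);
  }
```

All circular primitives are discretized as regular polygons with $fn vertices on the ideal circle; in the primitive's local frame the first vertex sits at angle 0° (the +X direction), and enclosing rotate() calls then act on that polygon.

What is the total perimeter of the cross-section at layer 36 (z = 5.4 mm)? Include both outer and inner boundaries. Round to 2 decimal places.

At z = 5.4 mm: the cone: at t=0.900 of its height the radius interpolates to r₁+(r₂−r₁)t = 6.600, giving a regular 8-gon of that circumradius (perimeter = 2·8·6.600·sin(180°/8) = 40.41 mm); the cone at (1.5, 1) contributes a regular 8-gon of circumradius 4.669 (interpolated between r1=6.5 and r2=2 at t=0.407) (perimeter = 2·8·4.669·sin(180°/8) = 28.59 mm); Subtracting the remaining from the first: starting from the cone, the cone at (1.5, 1) lies wholly inside it (removes its full 61.66 mm² and its 28.59 mm outline becomes a hole wall) — boundary (outer + 1 inner loop) = 69.00 mm; (whole slice rotated 30° about Z — lengths, areas and connectivity unchanged). Overall, the cross-section is one region with 1 hole. Total boundary length (outer + inner) = 69.00 mm.

69.00 mm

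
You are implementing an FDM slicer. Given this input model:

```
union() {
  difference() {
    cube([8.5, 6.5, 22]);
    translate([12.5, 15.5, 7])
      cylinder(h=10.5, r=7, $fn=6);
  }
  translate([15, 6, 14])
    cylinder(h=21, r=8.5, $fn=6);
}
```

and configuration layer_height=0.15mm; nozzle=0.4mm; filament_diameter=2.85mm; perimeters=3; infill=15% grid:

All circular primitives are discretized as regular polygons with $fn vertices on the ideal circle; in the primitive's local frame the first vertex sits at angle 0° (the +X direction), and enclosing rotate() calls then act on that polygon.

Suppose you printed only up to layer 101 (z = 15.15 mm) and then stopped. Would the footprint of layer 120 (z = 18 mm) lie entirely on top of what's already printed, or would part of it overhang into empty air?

Compare the two slices. At z = 15.15: the cube (footprint 8.5×6.5) is included at this height (area 55.25 mm²); the cylinder at (12.5, 15.5): section is a regular 6-gon, circumradius r=7 (area = (6/2)·7.000²·sin(360°/6) = 127.31 mm²); Taking the first minus the rest: starting from the 8.5×6.5 cube (55.25 mm²), the r=7 cylinder at (12.5, 15.5) misses the remaining region (no effect) — area = 55.25 mm²; the r=8.5 cylinder at (15, 6) contributes a regular 6-gon of circumradius 8.5 (area = (6/2)·8.500²·sin(360°/6) = 187.71 mm²); Taking the union: the regions partially overlap — summed areas 242.96 mm² minus the doubly-counted overlap 4.39 mm² gives 238.57 mm² — area = 238.57 mm². At z = 18: the cube is present — its section is the full 8.5×6.5 rectangle (area 55.25 mm²); the cylinder at (12.5, 15.5) is not intersected at this z (z outside [7, 17.5]); Taking the first minus the rest: none of the subtracted shapes is present at this height, so the 8.5×6.5 cube is unchanged — area = 55.25 mm²; the cylinder at (15, 6): section is a regular 6-gon, circumradius r=8.5 (area = (6/2)·8.500²·sin(360°/6) = 187.71 mm²); Taking the union: the regions partially overlap — summed areas 242.96 mm² minus the doubly-counted overlap 4.39 mm² gives 238.57 mm² — area = 238.57 mm². Checking containment: the cross-section at z = 18 is a subset of the cross-section at z = 15.15.

entirely on top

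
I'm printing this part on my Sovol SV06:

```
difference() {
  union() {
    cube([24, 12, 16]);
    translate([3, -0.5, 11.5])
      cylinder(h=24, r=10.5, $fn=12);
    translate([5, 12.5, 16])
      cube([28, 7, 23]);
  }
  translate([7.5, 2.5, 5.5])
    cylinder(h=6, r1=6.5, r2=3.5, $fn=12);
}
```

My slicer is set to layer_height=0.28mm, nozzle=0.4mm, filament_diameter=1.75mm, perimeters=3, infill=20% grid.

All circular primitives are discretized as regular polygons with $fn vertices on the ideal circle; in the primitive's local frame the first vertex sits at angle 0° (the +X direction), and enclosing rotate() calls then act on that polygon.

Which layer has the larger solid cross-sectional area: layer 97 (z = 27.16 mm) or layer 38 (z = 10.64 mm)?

layer 97 (z = 27.16 mm)

Layer 97 (z = 27.16): the cube is absent (z outside [0, 16]); the r=10.5 cylinder at (3, -0.5) gives a regular 12-gon of circumradius 10.5 (constant along its height) (area = (12/2)·10.500²·sin(360°/12) = 330.75 mm²); the cube at (5, 12.5) is present — its section is the full 28×7 rectangle (area 196.00 mm²); Combining (union): the 2 present regions are separate (no shared area or edge), so areas and boundary lengths simply add and each stays a separate island — area = 526.75 mm²; the cone at (7.5, 2.5) is not intersected at this z (z outside [5.5, 11.5]); After the difference (first − rest): none of the subtracted shapes is present at this height, so the result so far is unchanged — area = 526.75 mm². So its area = 526.75 mm². Layer 38 (z = 10.64): the cube is present — its section is the full 24×12 rectangle (area 288.00 mm²); the cylinder at (3, -0.5) does not reach this height (z outside [11.5, 35.5]); the cube at (5, 12.5) is absent (z outside [16, 39]); Taking the union: only the 24×12 cube is present, so the union is just that shape — area = 288.00 mm²; the cone at (7.5, 2.5): at t=0.857 of its height the radius interpolates to r₁+(r₂−r₁)t = 3.930, giving a regular 12-gon of that circumradius (area = (12/2)·3.930²·sin(360°/12) = 46.33 mm²); After the difference (first − rest): starting from the result so far (288.00 mm²), the cone at (7.5, 2.5) partially overlaps it — only the 40.93 mm² overlap (of its 46.33 mm²) is removed, clipping the outline — area = 247.07 mm². So its area = 247.07 mm². Layer 97 is larger (526.75 vs 247.07 mm²).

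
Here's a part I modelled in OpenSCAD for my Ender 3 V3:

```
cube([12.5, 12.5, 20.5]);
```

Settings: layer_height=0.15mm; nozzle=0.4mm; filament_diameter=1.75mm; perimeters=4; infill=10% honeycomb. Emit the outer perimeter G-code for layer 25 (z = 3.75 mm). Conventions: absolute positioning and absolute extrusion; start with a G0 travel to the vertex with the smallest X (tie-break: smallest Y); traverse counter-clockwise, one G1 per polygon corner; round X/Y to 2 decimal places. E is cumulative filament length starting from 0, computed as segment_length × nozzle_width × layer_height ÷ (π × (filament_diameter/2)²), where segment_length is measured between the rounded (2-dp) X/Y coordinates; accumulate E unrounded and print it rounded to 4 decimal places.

G0 X0.00 Y0.00 Z3.75
G1 X12.50 Y0.00 E0.3118
G1 X12.50 Y12.50 E0.6236
G1 X0.00 Y12.50 E0.9354
G1 X0.00 Y0.00 E1.2473

At z = 3.75 mm: the 12.5×12.5 cube contributes its full rectangle. The outline is a single polygon with 4 vertices. Extrusion per mm of travel: 0.4 × 0.15 / (π × 0.875²) = 0.024945. Accumulating E over each segment gives final E = 1.2473.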